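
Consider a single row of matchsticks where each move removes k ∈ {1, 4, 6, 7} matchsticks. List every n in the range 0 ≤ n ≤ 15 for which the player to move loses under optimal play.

0, 2, 5, 10, 13, 15

Compute g(0), g(1), … for moves {1, 4, 6, 7}:
k:     0  1  2  3  4  5  6  7  8  9 10 11 12 13 14 15
g(k):  0  1  0  1  2  0  1  2  3  2  0  1  2  0  1  0
The P-positions (g = 0) in 0..15 are 0, 2, 5, 10, 13, 15.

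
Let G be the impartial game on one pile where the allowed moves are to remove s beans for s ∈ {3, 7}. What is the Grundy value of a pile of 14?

1

Compute g(0), g(1), … for moves {3, 7}:
g(0) = mex{} = 0
g(1) = mex{} = 0
g(2) = mex{} = 0
g(3) = mex{0} = 1
g(4) = mex{0} = 1
g(5) = mex{0} = 1
g(6) = mex{1} = 0
g(7) = mex{0,1} = 2
g(8) = mex{0,1} = 2
g(9) = mex{0} = 1
g(10) = mex{1,2} = 0
g(11) = mex{1,2} = 0
g(12) = mex{1} = 0
g(13) = mex{0} = 1
g(14) = mex{0,2} = 1
So g(14) = 1.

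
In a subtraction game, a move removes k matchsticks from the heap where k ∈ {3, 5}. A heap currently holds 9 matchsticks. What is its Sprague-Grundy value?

Build the Grundy sequence with g(k) = mex{g(k−s) : s ∈ {3, 5}, s ≤ k}:
k:     0  1  2  3  4  5  6  7  8  9
g(k):  0  0  0  1  1  1  2  2  0  0
So g(9) = 0.

0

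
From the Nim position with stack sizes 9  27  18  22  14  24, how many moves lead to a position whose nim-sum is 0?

0

Nim-sum: 9 ^ 27 ^ 18 ^ 22 ^ 14 ^ 24 = 0.
The nim-sum is already 0, so every move leaves a nonzero nim-sum — there are no winning moves.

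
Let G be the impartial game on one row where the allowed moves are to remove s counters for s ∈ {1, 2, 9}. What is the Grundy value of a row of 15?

2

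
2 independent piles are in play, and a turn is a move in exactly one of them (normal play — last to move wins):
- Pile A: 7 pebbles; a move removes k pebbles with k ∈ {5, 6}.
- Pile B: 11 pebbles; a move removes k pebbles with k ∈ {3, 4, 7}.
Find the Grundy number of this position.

Build the Grundy sequence for pile A with g(k) = mex{g(k−s) : s ∈ {5, 6}, s ≤ k}:
k:     0  1  2  3  4  5  6  7
g(k):  0  0  0  0  0  1  1  1
So g(7) = 1.
Grundy values for pile B (subtraction set {3, 4, 7}):
k:     0  1  2  3  4  5  6  7  8  9 10 11
g(k):  0  0  0  1  1  1  2  2  2  3  0  0
So g(11) = 0.
By the Sprague-Grundy theorem, the Grundy value of a sum of independent games is the XOR of the component values.
Combined value = 1 ⊕ 0 = 1.

1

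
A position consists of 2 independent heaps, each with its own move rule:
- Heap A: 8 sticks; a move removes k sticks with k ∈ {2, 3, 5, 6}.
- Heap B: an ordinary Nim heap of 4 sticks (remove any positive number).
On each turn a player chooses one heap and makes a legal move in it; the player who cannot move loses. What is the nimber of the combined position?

4

For heap A, compute g(0), g(1), … with moves {2, 3, 5, 6}:
k:     0  1  2  3  4  5  6  7  8
g(k):  0  0  1  1  2  2  3  3  0
So g(8) = 0.
Heap B is a plain Nim heap of size 4, so its Grundy value is 4.
The value of a disjunctive sum is the nim-sum of the parts.
Combined value = 0 XOR 4 = 4.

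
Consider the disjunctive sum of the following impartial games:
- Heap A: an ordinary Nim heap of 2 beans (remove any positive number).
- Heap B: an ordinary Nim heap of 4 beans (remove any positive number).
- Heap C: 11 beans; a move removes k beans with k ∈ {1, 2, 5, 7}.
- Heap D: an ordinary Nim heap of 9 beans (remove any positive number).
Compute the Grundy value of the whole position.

13

Heap A is a plain Nim heap of size 2, so its Grundy value is 2.
Heap B is a plain Nim heap of size 4, so its Grundy value is 4.
Build the Grundy sequence for heap C with g(k) = mex{g(k−s) : s ∈ {1, 2, 5, 7}, s ≤ k}:
k:     0  1  2  3  4  5  6  7  8  9 10 11
g(k):  0  1  2  0  1  2  0  1  2  0  1  2
So g(11) = 2.
Heap D is a plain Nim heap of size 9, so its Grundy value is 9.
By the Sprague-Grundy theorem, the Grundy value of a sum of independent games is the XOR of the component values.
Combined value = 2 XOR 4 XOR 2 XOR 9 = 13.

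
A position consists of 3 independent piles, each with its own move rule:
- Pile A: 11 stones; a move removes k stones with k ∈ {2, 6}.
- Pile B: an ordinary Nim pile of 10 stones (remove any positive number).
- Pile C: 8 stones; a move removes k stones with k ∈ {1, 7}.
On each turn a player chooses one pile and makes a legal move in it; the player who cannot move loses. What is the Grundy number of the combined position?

Build the Grundy sequence for pile A with g(k) = mex{g(k−s) : s ∈ {2, 6}, s ≤ k}:
k:     0  1  2  3  4  5  6  7  8  9 10 11
g(k):  0  0  1  1  0  0  1  1  0  0  1  1
So g(11) = 1.
Pile B is a plain Nim pile of size 10, so its Grundy value is 10.
For pile C, compute g(0), g(1), … with moves {1, 7}:
k:     0  1  2  3  4  5  6  7  8
g(k):  0  1  0  1  0  1  0  1  0
So g(8) = 0.
The value of a disjunctive sum is the nim-sum of the parts.
Combined value = 1 XOR 10 XOR 0 = 11.

11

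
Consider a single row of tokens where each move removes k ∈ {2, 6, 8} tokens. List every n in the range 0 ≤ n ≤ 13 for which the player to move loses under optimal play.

Compute g(0), g(1), … for moves {2, 6, 8}:
g(0) = mex{} = 0
g(1) = mex{} = 0
g(2) = mex{0} = 1
g(3) = mex{0} = 1
g(4) = mex{1} = 0
g(5) = mex{1} = 0
g(6) = mex{0} = 1
g(7) = mex{0} = 1
g(8) = mex{0,1} = 2
g(9) = mex{0,1} = 2
g(10) = mex{0,1,2} = 3
g(11) = mex{0,1,2} = 3
g(12) = mex{0,1,3} = 2
g(13) = mex{0,1,3} = 2
The P-positions (g = 0) in 0..13 are 0, 1, 4, 5.

0, 1, 4, 5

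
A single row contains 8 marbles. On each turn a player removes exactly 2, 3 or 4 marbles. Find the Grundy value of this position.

Compute g(0), g(1), … for moves {2, 3, 4}:
g(0) = mex{} = 0
g(1) = mex{} = 0
g(2) = mex{0} = 1
g(3) = mex{0} = 1
g(4) = mex{0,1} = 2
g(5) = mex{0,1} = 2
g(6) = mex{1,2} = 0
g(7) = mex{1,2} = 0
g(8) = mex{0,2} = 1
So g(8) = 1.

1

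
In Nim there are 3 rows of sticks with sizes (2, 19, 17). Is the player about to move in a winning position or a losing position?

In binary:
  00010  (2)
  10011  (19)
  10001  (17)
  -----
  00000  (0)
The nim-sum is 0, so this is a P-position: the player to move is in a losing position under optimal play.

Losing position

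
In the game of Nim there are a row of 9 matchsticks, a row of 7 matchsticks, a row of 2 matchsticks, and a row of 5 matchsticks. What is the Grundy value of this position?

Compute the nim-sum pairwise:
9 XOR 7 = 14
14 XOR 2 = 12
12 XOR 5 = 9

9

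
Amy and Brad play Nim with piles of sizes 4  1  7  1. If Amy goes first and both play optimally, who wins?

Nim-sum: 4 ^ 1 ^ 7 ^ 1 = 3.
The nim-sum is 3 ≠ 0, so this is an N-position: the player to move can win; Amy has a winning move.

Amy wins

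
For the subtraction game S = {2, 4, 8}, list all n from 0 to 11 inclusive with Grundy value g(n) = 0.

0, 1, 6, 7

Grundy values for subtraction set {2, 4, 8}:
g(0) = mex{} = 0
g(1) = mex{} = 0
g(2) = mex{0} = 1
g(3) = mex{0} = 1
g(4) = mex{0,1} = 2
g(5) = mex{0,1} = 2
g(6) = mex{1,2} = 0
g(7) = mex{1,2} = 0
g(8) = mex{0,2} = 1
g(9) = mex{0,2} = 1
g(10) = mex{0,1} = 2
g(11) = mex{0,1} = 2
The P-positions (g = 0) in 0..11 are 0, 1, 6, 7.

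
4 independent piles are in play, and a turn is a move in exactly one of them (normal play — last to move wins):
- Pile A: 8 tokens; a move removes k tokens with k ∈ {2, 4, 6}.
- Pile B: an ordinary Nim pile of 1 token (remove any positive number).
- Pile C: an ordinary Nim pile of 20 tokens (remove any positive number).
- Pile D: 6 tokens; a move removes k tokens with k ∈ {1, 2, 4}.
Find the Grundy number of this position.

21

Build the Grundy sequence for pile A with g(k) = mex{g(k−s) : s ∈ {2, 4, 6}, s ≤ k}:
k:     0  1  2  3  4  5  6  7  8
g(k):  0  0  1  1  2  2  3  3  0
So g(8) = 0.
Pile B is a plain Nim pile of size 1, so its Grundy value is 1.
Pile C is a plain Nim pile of size 20, so its Grundy value is 20.
Build the Grundy sequence for pile D with g(k) = mex{g(k−s) : s ∈ {1, 2, 4}, s ≤ k}:
g(0) = mex{} = 0
g(1) = mex{0} = 1
g(2) = mex{0,1} = 2
g(3) = mex{1,2} = 0
g(4) = mex{0,2} = 1
g(5) = mex{0,1} = 2
g(6) = mex{1,2} = 0
So g(6) = 0.
The value of a disjunctive sum is the nim-sum of the parts.
Combined value = 0 ⊕ 1 ⊕ 20 ⊕ 0 = 21.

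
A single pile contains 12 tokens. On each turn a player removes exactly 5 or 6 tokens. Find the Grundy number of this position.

0

Build the Grundy sequence with g(k) = mex{g(k−s) : s ∈ {5, 6}, s ≤ k}:
k:     0  1  2  3  4  5  6  7  8  9 10 11 12
g(k):  0  0  0  0  0  1  1  1  1  1  2  0  0
So g(12) = 0.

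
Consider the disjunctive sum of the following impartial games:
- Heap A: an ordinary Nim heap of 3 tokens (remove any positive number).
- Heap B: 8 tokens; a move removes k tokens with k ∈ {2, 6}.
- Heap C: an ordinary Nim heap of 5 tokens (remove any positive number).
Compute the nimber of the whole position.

6

Heap A is a plain Nim heap of size 3, so its Grundy value is 3.
Grundy values for heap B (subtraction set {2, 6}):
g(0) = mex{} = 0
g(1) = mex{} = 0
g(2) = mex{0} = 1
g(3) = mex{0} = 1
g(4) = mex{1} = 0
g(5) = mex{1} = 0
g(6) = mex{0} = 1
g(7) = mex{0} = 1
g(8) = mex{1} = 0
So g(8) = 0.
Heap C is a plain Nim heap of size 5, so its Grundy value is 5.
By the Sprague-Grundy theorem, the Grundy value of a sum of independent games is the XOR of the component values.
Combined value = 3 XOR 0 XOR 5 = 6.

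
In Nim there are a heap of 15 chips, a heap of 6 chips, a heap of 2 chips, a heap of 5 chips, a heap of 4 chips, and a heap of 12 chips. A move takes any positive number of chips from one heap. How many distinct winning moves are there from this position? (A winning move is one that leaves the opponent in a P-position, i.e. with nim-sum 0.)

Compute the nim-sum pairwise:
15 XOR 6 = 9
9 XOR 2 = 11
11 XOR 5 = 14
14 XOR 4 = 10
10 XOR 12 = 6
The overall nim-sum is X = 6. A heap of size p has a winning move iff p XOR X < p (reduce it to p XOR X).
  15: 15 XOR 6 = 9 < 15 — winning move (to 9).
  6: 6 XOR 6 = 0 < 6 — winning move (to 0).
  2: 2 XOR 6 = 4 ≥ 2 — no move.
  5: 5 XOR 6 = 3 < 5 — winning move (to 3).
  4: 4 XOR 6 = 2 < 4 — winning move (to 2).
  12: 12 XOR 6 = 10 < 12 — winning move (to 10).
That gives 5 winning moves.

5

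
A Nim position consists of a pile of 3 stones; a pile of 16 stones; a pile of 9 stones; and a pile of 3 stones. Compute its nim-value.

25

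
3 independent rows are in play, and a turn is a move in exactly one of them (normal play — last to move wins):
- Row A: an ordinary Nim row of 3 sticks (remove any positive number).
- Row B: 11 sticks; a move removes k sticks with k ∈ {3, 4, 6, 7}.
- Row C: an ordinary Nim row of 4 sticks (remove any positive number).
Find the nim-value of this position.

7

Row A is a plain Nim row of size 3, so its Grundy value is 3.
Build the Grundy sequence for row B with g(k) = mex{g(k−s) : s ∈ {3, 4, 6, 7}, s ≤ k}:
g(0) = mex{} = 0
g(1) = mex{} = 0
g(2) = mex{} = 0
g(3) = mex{0} = 1
g(4) = mex{0} = 1
g(5) = mex{0} = 1
g(6) = mex{0,1} = 2
g(7) = mex{0,1} = 2
g(8) = mex{0,1} = 2
g(9) = mex{0,1,2} = 3
g(10) = mex{1,2} = 0
g(11) = mex{1,2} = 0
So g(11) = 0.
Row C is a plain Nim row of size 4, so its Grundy value is 4.
By the Sprague-Grundy theorem, the Grundy value of a sum of independent games is the XOR of the component values.
Combined value = 3 XOR 0 XOR 4 = 7.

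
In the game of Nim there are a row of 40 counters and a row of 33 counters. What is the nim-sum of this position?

9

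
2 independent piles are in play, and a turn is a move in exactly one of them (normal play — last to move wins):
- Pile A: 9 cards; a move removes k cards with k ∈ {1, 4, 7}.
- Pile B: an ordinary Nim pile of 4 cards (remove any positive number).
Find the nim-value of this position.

Build the Grundy sequence for pile A with g(k) = mex{g(k−s) : s ∈ {1, 4, 7}, s ≤ k}:
k:     0  1  2  3  4  5  6  7  8  9
g(k):  0  1  0  1  2  0  1  2  0  1
So g(9) = 1.
Pile B is a plain Nim pile of size 4, so its Grundy value is 4.
By the Sprague-Grundy theorem, the Grundy value of a sum of independent games is the XOR of the component values.
Combined value = 1 ⊕ 4 = 5.

5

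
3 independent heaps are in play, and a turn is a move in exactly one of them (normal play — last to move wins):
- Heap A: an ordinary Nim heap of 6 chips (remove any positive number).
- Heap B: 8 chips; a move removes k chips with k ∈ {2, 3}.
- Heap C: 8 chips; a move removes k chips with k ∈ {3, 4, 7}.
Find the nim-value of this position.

Heap A is a plain Nim heap of size 6, so its Grundy value is 6.
Build the Grundy sequence for heap B with g(k) = mex{g(k−s) : s ∈ {2, 3}, s ≤ k}:
k:     0  1  2  3  4  5  6  7  8
g(k):  0  0  1  1  2  0  0  1  1
So g(8) = 1.
Build the Grundy sequence for heap C with g(k) = mex{g(k−s) : s ∈ {3, 4, 7}, s ≤ k}:
g(0) = mex{} = 0
g(1) = mex{} = 0
g(2) = mex{} = 0
g(3) = mex{0} = 1
g(4) = mex{0} = 1
g(5) = mex{0} = 1
g(6) = mex{0,1} = 2
g(7) = mex{0,1} = 2
g(8) = mex{0,1} = 2
So g(8) = 2.
By the Sprague-Grundy theorem, the Grundy value of a sum of independent games is the XOR of the component values.
Combined value = 6 XOR 1 XOR 2 = 5.

5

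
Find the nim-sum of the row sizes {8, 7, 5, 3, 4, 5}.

8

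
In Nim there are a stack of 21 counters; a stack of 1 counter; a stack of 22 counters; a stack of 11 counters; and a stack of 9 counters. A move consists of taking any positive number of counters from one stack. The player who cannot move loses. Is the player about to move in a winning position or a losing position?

Compute the nim-sum pairwise:
21 XOR 1 = 20
20 XOR 22 = 2
2 XOR 11 = 9
9 XOR 9 = 0
The nim-sum is 0, so this is a P-position: the player to move is in a losing position under optimal play.

Losing position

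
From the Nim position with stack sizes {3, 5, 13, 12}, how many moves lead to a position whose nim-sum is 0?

3

Nim-sum: 3 ⊕ 5 ⊕ 13 ⊕ 12 = 7.
The overall nim-sum is X = 7. A stack of size p has a winning move iff p XOR X < p (reduce it to p XOR X).
  3: 3 XOR 7 = 4 ≥ 3 — no move.
  5: 5 XOR 7 = 2 < 5 — winning move (to 2).
  13: 13 XOR 7 = 10 < 13 — winning move (to 10).
  12: 12 XOR 7 = 11 < 12 — winning move (to 11).
That gives 3 winning moves.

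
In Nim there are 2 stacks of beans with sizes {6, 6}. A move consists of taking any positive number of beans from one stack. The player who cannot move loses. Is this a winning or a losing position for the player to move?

Bitwise XOR of the heap sizes:
  110  (6)
  110  (6)
  ---
  000  (0)
The nim-sum is 0, so this is a P-position: the player to move is in a losing position under optimal play.

Losing position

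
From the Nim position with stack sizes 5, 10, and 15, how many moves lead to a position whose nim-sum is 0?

0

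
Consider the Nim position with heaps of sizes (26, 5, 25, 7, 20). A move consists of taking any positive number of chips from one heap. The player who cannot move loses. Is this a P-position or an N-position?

N-position

Nim-sum: 26 ^ 5 ^ 25 ^ 7 ^ 20 = 21.
The nim-sum is 21 ≠ 0, so this is an N-position: the player to move can win.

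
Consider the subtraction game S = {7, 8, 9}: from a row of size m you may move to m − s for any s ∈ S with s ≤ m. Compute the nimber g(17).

Build the Grundy sequence with g(k) = mex{g(k−s) : s ∈ {7, 8, 9}, s ≤ k}:
k:     0  1  2  3  4  5  6  7  8  9 10 11 12 13 14 15 16 17
g(k):  0  0  0  0  0  0  0  1  1  1  1  1  1  1  2  2  0  0
So g(17) = 0.

0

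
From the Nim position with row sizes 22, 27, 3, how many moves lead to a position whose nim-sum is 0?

Bitwise XOR of the heap sizes:
  10110  (22)
  11011  (27)
  00011  (3)
  -----
  01110  (14)
The overall nim-sum is X = 14. A row of size p has a winning move iff p XOR X < p (reduce it to p XOR X).
  22: 22 XOR 14 = 24 ≥ 22 — no move.
  27: 27 XOR 14 = 21 < 27 — winning move (to 21).
  3: 3 XOR 14 = 13 ≥ 3 — no move.
That gives 1 winning move.

1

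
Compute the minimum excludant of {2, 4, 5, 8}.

0

0 is not in the set, so the mex is 0.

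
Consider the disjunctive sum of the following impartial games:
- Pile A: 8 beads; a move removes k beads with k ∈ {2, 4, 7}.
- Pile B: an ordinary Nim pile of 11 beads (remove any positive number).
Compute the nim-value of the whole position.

Build the Grundy sequence for pile A with g(k) = mex{g(k−s) : s ∈ {2, 4, 7}, s ≤ k}:
k:     0  1  2  3  4  5  6  7  8
g(k):  0  0  1  1  2  2  0  3  1
So g(8) = 1.
Pile B is a plain Nim pile of size 11, so its Grundy value is 11.
By the Sprague-Grundy theorem, the Grundy value of a sum of independent games is the XOR of the component values.
Combined value = 1 ⊕ 11 = 10.

10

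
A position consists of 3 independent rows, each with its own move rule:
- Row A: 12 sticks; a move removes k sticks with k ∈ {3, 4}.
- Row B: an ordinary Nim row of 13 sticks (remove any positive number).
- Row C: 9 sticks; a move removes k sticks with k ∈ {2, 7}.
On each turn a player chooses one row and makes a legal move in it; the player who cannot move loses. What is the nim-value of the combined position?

12

Grundy values for row A (subtraction set {3, 4}):
k:     0  1  2  3  4  5  6  7  8  9 10 11 12
g(k):  0  0  0  1  1  1  2  0  0  0  1  1  1
So g(12) = 1.
Row B is a plain Nim row of size 13, so its Grundy value is 13.
Grundy values for row C (subtraction set {2, 7}):
k:     0  1  2  3  4  5  6  7  8  9
g(k):  0  0  1  1  0  0  1  1  2  0
So g(9) = 0.
The value of a disjunctive sum is the nim-sum of the parts.
Combined value = 1 ⊕ 13 ⊕ 0 = 12.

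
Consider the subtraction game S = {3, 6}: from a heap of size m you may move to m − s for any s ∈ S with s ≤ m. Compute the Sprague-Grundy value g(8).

2

Compute g(0), g(1), … for moves {3, 6}:
g(0) = mex{} = 0
g(1) = mex{} = 0
g(2) = mex{} = 0
g(3) = mex{0} = 1
g(4) = mex{0} = 1
g(5) = mex{0} = 1
g(6) = mex{0,1} = 2
g(7) = mex{0,1} = 2
g(8) = mex{0,1} = 2
So g(8) = 2.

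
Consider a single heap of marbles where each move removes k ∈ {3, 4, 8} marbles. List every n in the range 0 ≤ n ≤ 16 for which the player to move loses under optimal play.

Build the Grundy sequence with g(k) = mex{g(k−s) : s ∈ {3, 4, 8}, s ≤ k}:
k:     0  1  2  3  4  5  6  7  8  9 10 11 12 13 14 15 16
g(k):  0  0  0  1  1  1  2  0  2  3  1  3  0  0  0  1  1
The P-positions (g = 0) in 0..16 are 0, 1, 2, 7, 12, 13, 14.

0, 1, 2, 7, 12, 13, 14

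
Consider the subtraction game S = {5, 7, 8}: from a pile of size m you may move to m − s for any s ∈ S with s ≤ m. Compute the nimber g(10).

Grundy values for subtraction set {5, 7, 8}:
g(0) = mex{} = 0
g(1) = mex{} = 0
g(2) = mex{} = 0
g(3) = mex{} = 0
g(4) = mex{} = 0
g(5) = mex{0} = 1
g(6) = mex{0} = 1
g(7) = mex{0} = 1
g(8) = mex{0} = 1
g(9) = mex{0} = 1
g(10) = mex{0,1} = 2
So g(10) = 2.

2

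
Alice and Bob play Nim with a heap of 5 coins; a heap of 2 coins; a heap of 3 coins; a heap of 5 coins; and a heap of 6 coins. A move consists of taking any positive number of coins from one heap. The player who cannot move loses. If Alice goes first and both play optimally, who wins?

Alice wins

Nim-sum: 5 ^ 2 ^ 3 ^ 5 ^ 6 = 7.
The nim-sum is 7 ≠ 0, so this is an N-position: the player to move can win; Alice has a winning move.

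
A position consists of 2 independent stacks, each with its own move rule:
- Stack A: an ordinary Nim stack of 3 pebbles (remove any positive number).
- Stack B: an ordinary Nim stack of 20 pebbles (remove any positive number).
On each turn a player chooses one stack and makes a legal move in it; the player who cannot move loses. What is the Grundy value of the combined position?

Stack A is a plain Nim stack of size 3, so its Grundy value is 3.
Stack B is a plain Nim stack of size 20, so its Grundy value is 20.
By the Sprague-Grundy theorem, the Grundy value of a sum of independent games is the XOR of the component values.
Combined value = 3 ⊕ 20 = 23.

23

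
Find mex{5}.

0

0 is not in the set, so the mex is 0.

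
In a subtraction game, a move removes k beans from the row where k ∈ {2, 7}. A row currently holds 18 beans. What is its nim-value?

0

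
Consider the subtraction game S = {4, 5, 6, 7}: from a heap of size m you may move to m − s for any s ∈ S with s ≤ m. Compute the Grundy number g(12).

0

Build the Grundy sequence with g(k) = mex{g(k−s) : s ∈ {4, 5, 6, 7}, s ≤ k}:
g(0) = mex{} = 0
g(1) = mex{} = 0
g(2) = mex{} = 0
g(3) = mex{} = 0
g(4) = mex{0} = 1
g(5) = mex{0} = 1
g(6) = mex{0} = 1
g(7) = mex{0} = 1
g(8) = mex{0,1} = 2
g(9) = mex{0,1} = 2
g(10) = mex{0,1} = 2
g(11) = mex{1} = 0
g(12) = mex{1,2} = 0
So g(12) = 0.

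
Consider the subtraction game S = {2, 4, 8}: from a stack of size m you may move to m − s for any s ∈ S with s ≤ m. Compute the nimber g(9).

Grundy values for subtraction set {2, 4, 8}:
g(0) = mex{} = 0
g(1) = mex{} = 0
g(2) = mex{0} = 1
g(3) = mex{0} = 1
g(4) = mex{0,1} = 2
g(5) = mex{0,1} = 2
g(6) = mex{1,2} = 0
g(7) = mex{1,2} = 0
g(8) = mex{0,2} = 1
g(9) = mex{0,2} = 1
So g(9) = 1.

1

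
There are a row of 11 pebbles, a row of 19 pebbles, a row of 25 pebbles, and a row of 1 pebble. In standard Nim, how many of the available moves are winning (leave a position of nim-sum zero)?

Compute the nim-sum pairwise:
11 XOR 19 = 24
24 XOR 25 = 1
1 XOR 1 = 0
The nim-sum is already 0, so every move leaves a nonzero nim-sum — there are no winning moves.

0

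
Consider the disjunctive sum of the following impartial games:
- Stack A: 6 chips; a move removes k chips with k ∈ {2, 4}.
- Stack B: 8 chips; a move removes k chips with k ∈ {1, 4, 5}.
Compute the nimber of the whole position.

0

Grundy values for stack A (subtraction set {2, 4}):
k:     0  1  2  3  4  5  6
g(k):  0  0  1  1  2  2  0
So g(6) = 0.
For stack B, compute g(0), g(1), … with moves {1, 4, 5}:
g(0) = mex{} = 0
g(1) = mex{0} = 1
g(2) = mex{1} = 0
g(3) = mex{0} = 1
g(4) = mex{0,1} = 2
g(5) = mex{0,1,2} = 3
g(6) = mex{0,1,3} = 2
g(7) = mex{0,1,2} = 3
g(8) = mex{1,2,3} = 0
So g(8) = 0.
By the Sprague-Grundy theorem, the Grundy value of a sum of independent games is the XOR of the component values.
Combined value = 0 XOR 0 = 0.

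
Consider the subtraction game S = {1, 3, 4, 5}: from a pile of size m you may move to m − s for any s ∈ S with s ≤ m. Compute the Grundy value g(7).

Compute g(0), g(1), … for moves {1, 3, 4, 5}:
g(0) = mex{} = 0
g(1) = mex{0} = 1
g(2) = mex{1} = 0
g(3) = mex{0} = 1
g(4) = mex{0,1} = 2
g(5) = mex{0,1,2} = 3
g(6) = mex{0,1,3} = 2
g(7) = mex{0,1,2} = 3
So g(7) = 3.

3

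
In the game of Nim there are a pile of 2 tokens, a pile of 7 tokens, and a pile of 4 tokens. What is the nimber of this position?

Compute the nim-sum pairwise:
2 ^ 7 = 5
5 ^ 4 = 1

1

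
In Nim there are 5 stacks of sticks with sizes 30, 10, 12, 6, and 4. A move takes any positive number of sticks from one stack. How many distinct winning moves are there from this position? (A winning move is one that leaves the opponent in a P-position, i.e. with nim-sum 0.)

Compute the nim-sum pairwise:
30 ⊕ 10 = 20
20 ⊕ 12 = 24
24 ⊕ 6 = 30
30 ⊕ 4 = 26
The overall nim-sum is X = 26. A stack of size p has a winning move iff p XOR X < p (reduce it to p XOR X).
  30: 30 XOR 26 = 4 < 30 — winning move (to 4).
  10: 10 XOR 26 = 16 ≥ 10 — no move.
  12: 12 XOR 26 = 22 ≥ 12 — no move.
  6: 6 XOR 26 = 28 ≥ 6 — no move.
  4: 4 XOR 26 = 30 ≥ 4 — no move.
That gives 1 winning move.

1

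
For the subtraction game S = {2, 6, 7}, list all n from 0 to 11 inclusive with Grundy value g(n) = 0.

Compute g(0), g(1), … for moves {2, 6, 7}:
g(0) = mex{} = 0
g(1) = mex{} = 0
g(2) = mex{0} = 1
g(3) = mex{0} = 1
g(4) = mex{1} = 0
g(5) = mex{1} = 0
g(6) = mex{0} = 1
g(7) = mex{0} = 1
g(8) = mex{0,1} = 2
g(9) = mex{1} = 0
g(10) = mex{0,1,2} = 3
g(11) = mex{0} = 1
The P-positions (g = 0) in 0..11 are 0, 1, 4, 5, 9.

0, 1, 4, 5, 9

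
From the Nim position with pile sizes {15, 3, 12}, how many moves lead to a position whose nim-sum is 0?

0

Nim-sum: 15 XOR 3 XOR 12 = 0.
The nim-sum is already 0, so every move leaves a nonzero nim-sum — there are no winning moves.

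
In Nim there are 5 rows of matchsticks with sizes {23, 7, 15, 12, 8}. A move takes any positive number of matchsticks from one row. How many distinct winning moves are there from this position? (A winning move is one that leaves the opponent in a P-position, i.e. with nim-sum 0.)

Compute the nim-sum pairwise:
23 ⊕ 7 = 16
16 ⊕ 15 = 31
31 ⊕ 12 = 19
19 ⊕ 8 = 27
The overall nim-sum is X = 27. A row of size p has a winning move iff p XOR X < p (reduce it to p XOR X).
  23: 23 XOR 27 = 12 < 23 — winning move (to 12).
  7: 7 XOR 27 = 28 ≥ 7 — no move.
  15: 15 XOR 27 = 20 ≥ 15 — no move.
  12: 12 XOR 27 = 23 ≥ 12 — no move.
  8: 8 XOR 27 = 19 ≥ 8 — no move.
That gives 1 winning move.

1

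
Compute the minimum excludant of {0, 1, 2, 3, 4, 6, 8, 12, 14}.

5

The values 0, 1, 2, 3, 4 are all present; 5 is the first non-negative integer missing from the set.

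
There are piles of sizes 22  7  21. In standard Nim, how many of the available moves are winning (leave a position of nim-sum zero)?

3

Compute the nim-sum pairwise:
22 ⊕ 7 = 17
17 ⊕ 21 = 4
The overall nim-sum is X = 4. A pile of size p has a winning move iff p XOR X < p (reduce it to p XOR X).
  22: 22 XOR 4 = 18 < 22 — winning move (to 18).
  7: 7 XOR 4 = 3 < 7 — winning move (to 3).
  21: 21 XOR 4 = 17 < 21 — winning move (to 17).
That gives 3 winning moves.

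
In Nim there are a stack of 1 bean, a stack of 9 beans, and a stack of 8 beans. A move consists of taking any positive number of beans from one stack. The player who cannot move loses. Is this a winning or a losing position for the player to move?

Losing position

Nim-sum: 1 ⊕ 9 ⊕ 8 = 0.
The nim-sum is 0, so this is a P-position: the player to move is in a losing position under optimal play.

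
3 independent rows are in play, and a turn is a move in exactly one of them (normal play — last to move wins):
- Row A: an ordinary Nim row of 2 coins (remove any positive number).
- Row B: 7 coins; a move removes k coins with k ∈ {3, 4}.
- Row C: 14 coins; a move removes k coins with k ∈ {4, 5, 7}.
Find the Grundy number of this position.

Row A is a plain Nim row of size 2, so its Grundy value is 2.
Build the Grundy sequence for row B with g(k) = mex{g(k−s) : s ∈ {3, 4}, s ≤ k}:
g(0) = mex{} = 0
g(1) = mex{} = 0
g(2) = mex{} = 0
g(3) = mex{0} = 1
g(4) = mex{0} = 1
g(5) = mex{0} = 1
g(6) = mex{0,1} = 2
g(7) = mex{1} = 0
So g(7) = 0.
For row C, compute g(0), g(1), … with moves {4, 5, 7}:
g(0) = mex{} = 0
g(1) = mex{} = 0
g(2) = mex{} = 0
g(3) = mex{} = 0
g(4) = mex{0} = 1
g(5) = mex{0} = 1
g(6) = mex{0} = 1
g(7) = mex{0} = 1
g(8) = mex{0,1} = 2
g(9) = mex{0,1} = 2
g(10) = mex{0,1} = 2
g(11) = mex{1} = 0
g(12) = mex{1,2} = 0
g(13) = mex{1,2} = 0
g(14) = mex{1,2} = 0
So g(14) = 0.
The value of a disjunctive sum is the nim-sum of the parts.
Combined value = 2 XOR 0 XOR 0 = 2.

2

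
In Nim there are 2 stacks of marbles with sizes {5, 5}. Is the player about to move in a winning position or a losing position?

Bitwise XOR of the heap sizes:
  101  (5)
  101  (5)
  ---
  000  (0)
The nim-sum is 0, so this is a P-position: the player to move is in a losing position under optimal play.

Losing position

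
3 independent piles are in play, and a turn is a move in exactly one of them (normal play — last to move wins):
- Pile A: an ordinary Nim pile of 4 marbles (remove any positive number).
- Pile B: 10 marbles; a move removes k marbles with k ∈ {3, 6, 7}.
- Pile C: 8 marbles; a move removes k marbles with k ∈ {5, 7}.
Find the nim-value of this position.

5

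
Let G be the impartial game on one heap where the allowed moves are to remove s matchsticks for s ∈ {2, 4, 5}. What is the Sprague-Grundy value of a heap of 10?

1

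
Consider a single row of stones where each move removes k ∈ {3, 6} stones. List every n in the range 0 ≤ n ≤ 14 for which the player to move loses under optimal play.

0, 1, 2, 9, 10, 11

Build the Grundy sequence with g(k) = mex{g(k−s) : s ∈ {3, 6}, s ≤ k}:
k:     0  1  2  3  4  5  6  7  8  9 10 11 12 13 14
g(k):  0  0  0  1  1  1  2  2  2  0  0  0  1  1  1
The P-positions (g = 0) in 0..14 are 0, 1, 2, 9, 10, 11.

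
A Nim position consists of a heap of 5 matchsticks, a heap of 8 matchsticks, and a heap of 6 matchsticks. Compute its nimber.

11

Compute the nim-sum pairwise:
5 XOR 8 = 13
13 XOR 6 = 11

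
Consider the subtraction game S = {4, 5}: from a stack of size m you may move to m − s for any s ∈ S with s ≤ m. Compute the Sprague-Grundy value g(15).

Compute g(0), g(1), … for moves {4, 5}:
k:     0  1  2  3  4  5  6  7  8  9 10 11 12 13 14 15
g(k):  0  0  0  0  1  1  1  1  2  0  0  0  0  1  1  1
So g(15) = 1.

1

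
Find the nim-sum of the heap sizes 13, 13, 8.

Compute the nim-sum pairwise:
13 XOR 13 = 0
0 XOR 8 = 8

8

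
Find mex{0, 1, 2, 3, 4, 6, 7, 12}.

The values 0, 1, 2, 3, 4 are all present; 5 is the first non-negative integer missing from the set.

5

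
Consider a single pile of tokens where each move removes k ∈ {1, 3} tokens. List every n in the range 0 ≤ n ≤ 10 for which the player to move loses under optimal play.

0, 2, 4, 6, 8, 10

Build the Grundy sequence with g(k) = mex{g(k−s) : s ∈ {1, 3}, s ≤ k}:
g(0) = mex{} = 0
g(1) = mex{0} = 1
g(2) = mex{1} = 0
g(3) = mex{0} = 1
g(4) = mex{1} = 0
g(5) = mex{0} = 1
g(6) = mex{1} = 0
g(7) = mex{0} = 1
g(8) = mex{1} = 0
g(9) = mex{0} = 1
g(10) = mex{1} = 0
The P-positions (g = 0) in 0..10 are 0, 2, 4, 6, 8, 10.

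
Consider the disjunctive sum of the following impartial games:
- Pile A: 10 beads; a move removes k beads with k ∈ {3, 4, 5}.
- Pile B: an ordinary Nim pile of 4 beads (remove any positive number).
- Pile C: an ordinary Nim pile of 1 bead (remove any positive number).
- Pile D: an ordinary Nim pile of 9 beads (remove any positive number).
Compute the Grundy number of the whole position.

For pile A, compute g(0), g(1), … with moves {3, 4, 5}:
g(0) = mex{} = 0
g(1) = mex{} = 0
g(2) = mex{} = 0
g(3) = mex{0} = 1
g(4) = mex{0} = 1
g(5) = mex{0} = 1
g(6) = mex{0,1} = 2
g(7) = mex{0,1} = 2
g(8) = mex{1} = 0
g(9) = mex{1,2} = 0
g(10) = mex{1,2} = 0
So g(10) = 0.
Pile B is a plain Nim pile of size 4, so its Grundy value is 4.
Pile C is a plain Nim pile of size 1, so its Grundy value is 1.
Pile D is a plain Nim pile of size 9, so its Grundy value is 9.
The value of a disjunctive sum is the nim-sum of the parts.
Combined value = 0 ⊕ 4 ⊕ 1 ⊕ 9 = 12.

12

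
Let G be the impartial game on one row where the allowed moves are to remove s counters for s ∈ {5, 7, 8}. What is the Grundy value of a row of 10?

2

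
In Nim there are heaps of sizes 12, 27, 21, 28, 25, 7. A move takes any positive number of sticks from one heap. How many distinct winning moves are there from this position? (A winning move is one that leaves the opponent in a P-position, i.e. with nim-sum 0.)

Compute the nim-sum pairwise:
12 ⊕ 27 = 23
23 ⊕ 21 = 2
2 ⊕ 28 = 30
30 ⊕ 25 = 7
7 ⊕ 7 = 0
The nim-sum is already 0, so every move leaves a nonzero nim-sum — there are no winning moves.

0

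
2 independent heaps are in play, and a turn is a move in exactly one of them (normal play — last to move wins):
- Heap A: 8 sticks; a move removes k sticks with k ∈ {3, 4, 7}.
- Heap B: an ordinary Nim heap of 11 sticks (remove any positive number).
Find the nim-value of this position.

9

Build the Grundy sequence for heap A with g(k) = mex{g(k−s) : s ∈ {3, 4, 7}, s ≤ k}:
g(0) = mex{} = 0
g(1) = mex{} = 0
g(2) = mex{} = 0
g(3) = mex{0} = 1
g(4) = mex{0} = 1
g(5) = mex{0} = 1
g(6) = mex{0,1} = 2
g(7) = mex{0,1} = 2
g(8) = mex{0,1} = 2
So g(8) = 2.
Heap B is a plain Nim heap of size 11, so its Grundy value is 11.
By the Sprague-Grundy theorem, the Grundy value of a sum of independent games is the XOR of the component values.
Combined value = 2 XOR 11 = 9.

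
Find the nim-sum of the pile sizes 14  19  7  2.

In binary:
  01110  (14)
  10011  (19)
  00111  (7)
  00010  (2)
  -----
  11000  (24)

24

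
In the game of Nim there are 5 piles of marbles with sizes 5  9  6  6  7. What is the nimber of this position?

Write each in binary and XOR column by column:
  0101  (5)
  1001  (9)
  0110  (6)
  0110  (6)
  0111  (7)
  ----
  1011  (11)

11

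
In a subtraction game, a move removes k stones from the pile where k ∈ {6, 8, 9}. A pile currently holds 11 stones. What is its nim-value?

1

Compute g(0), g(1), … for moves {6, 8, 9}:
g(0) = mex{} = 0
g(1) = mex{} = 0
g(2) = mex{} = 0
g(3) = mex{} = 0
g(4) = mex{} = 0
g(5) = mex{} = 0
g(6) = mex{0} = 1
g(7) = mex{0} = 1
g(8) = mex{0} = 1
g(9) = mex{0} = 1
g(10) = mex{0} = 1
g(11) = mex{0} = 1
So g(11) = 1.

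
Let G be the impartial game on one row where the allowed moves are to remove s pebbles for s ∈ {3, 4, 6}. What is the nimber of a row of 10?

0

Compute g(0), g(1), … for moves {3, 4, 6}:
g(0) = mex{} = 0
g(1) = mex{} = 0
g(2) = mex{} = 0
g(3) = mex{0} = 1
g(4) = mex{0} = 1
g(5) = mex{0} = 1
g(6) = mex{0,1} = 2
g(7) = mex{0,1} = 2
g(8) = mex{0,1} = 2
g(9) = mex{1,2} = 0
g(10) = mex{1,2} = 0
So g(10) = 0.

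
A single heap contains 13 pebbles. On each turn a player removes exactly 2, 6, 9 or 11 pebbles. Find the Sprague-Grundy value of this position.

2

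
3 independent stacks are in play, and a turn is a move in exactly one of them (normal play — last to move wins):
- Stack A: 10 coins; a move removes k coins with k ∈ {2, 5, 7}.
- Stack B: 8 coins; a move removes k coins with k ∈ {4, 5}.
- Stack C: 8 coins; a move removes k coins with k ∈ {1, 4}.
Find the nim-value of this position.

3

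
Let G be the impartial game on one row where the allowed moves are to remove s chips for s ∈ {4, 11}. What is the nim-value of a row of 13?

Compute g(0), g(1), … for moves {4, 11}:
k:     0  1  2  3  4  5  6  7  8  9 10 11 12 13
g(k):  0  0  0  0  1  1  1  1  0  0  0  2  1  1
So g(13) = 1.

1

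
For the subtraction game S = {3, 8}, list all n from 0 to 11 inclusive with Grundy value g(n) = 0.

0, 1, 2, 6, 7, 11

Compute g(0), g(1), … for moves {3, 8}:
g(0) = mex{} = 0
g(1) = mex{} = 0
g(2) = mex{} = 0
g(3) = mex{0} = 1
g(4) = mex{0} = 1
g(5) = mex{0} = 1
g(6) = mex{1} = 0
g(7) = mex{1} = 0
g(8) = mex{0,1} = 2
g(9) = mex{0} = 1
g(10) = mex{0} = 1
g(11) = mex{1,2} = 0
The P-positions (g = 0) in 0..11 are 0, 1, 2, 6, 7, 11.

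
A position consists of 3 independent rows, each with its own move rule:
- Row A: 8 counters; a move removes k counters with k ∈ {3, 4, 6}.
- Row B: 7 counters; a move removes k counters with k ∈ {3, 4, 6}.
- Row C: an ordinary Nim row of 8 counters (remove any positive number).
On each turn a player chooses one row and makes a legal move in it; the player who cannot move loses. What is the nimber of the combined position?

Build the Grundy sequence for row A with g(k) = mex{g(k−s) : s ∈ {3, 4, 6}, s ≤ k}:
g(0) = mex{} = 0
g(1) = mex{} = 0
g(2) = mex{} = 0
g(3) = mex{0} = 1
g(4) = mex{0} = 1
g(5) = mex{0} = 1
g(6) = mex{0,1} = 2
g(7) = mex{0,1} = 2
g(8) = mex{0,1} = 2
So g(8) = 2.
Grundy values for row B (subtraction set {3, 4, 6}):
g(0) = mex{} = 0
g(1) = mex{} = 0
g(2) = mex{} = 0
g(3) = mex{0} = 1
g(4) = mex{0} = 1
g(5) = mex{0} = 1
g(6) = mex{0,1} = 2
g(7) = mex{0,1} = 2
So g(7) = 2.
Row C is a plain Nim row of size 8, so its Grundy value is 8.
By the Sprague-Grundy theorem, the Grundy value of a sum of independent games is the XOR of the component values.
Combined value = 2 ⊕ 2 ⊕ 8 = 8.

8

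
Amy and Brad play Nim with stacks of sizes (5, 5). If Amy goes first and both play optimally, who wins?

In binary:
  101  (5)
  101  (5)
  ---
  000  (0)
The nim-sum is 0, so this is a P-position: the player to move is in a losing position under optimal play; Amy is about to move from it and so loses — Brad wins.

Brad wins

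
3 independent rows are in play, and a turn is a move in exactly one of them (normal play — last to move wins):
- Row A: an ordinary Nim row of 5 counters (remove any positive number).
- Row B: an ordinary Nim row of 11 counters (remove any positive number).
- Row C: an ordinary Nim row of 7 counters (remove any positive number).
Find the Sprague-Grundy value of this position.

9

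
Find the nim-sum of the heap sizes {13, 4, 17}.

24

In binary:
  01101  (13)
  00100  (4)
  10001  (17)
  -----
  11000  (24)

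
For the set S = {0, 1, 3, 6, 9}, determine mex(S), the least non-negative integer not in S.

The values 0, 1 are all present; 2 is the first non-negative integer missing from the set.

2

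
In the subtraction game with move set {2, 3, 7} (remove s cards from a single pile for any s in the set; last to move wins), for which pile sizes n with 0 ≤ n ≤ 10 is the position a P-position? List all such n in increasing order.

0, 1, 5, 6, 10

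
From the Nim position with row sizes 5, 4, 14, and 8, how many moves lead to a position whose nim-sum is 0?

Compute the nim-sum pairwise:
5 ⊕ 4 = 1
1 ⊕ 14 = 15
15 ⊕ 8 = 7
The overall nim-sum is X = 7. A row of size p has a winning move iff p XOR X < p (reduce it to p XOR X).
  5: 5 XOR 7 = 2 < 5 — winning move (to 2).
  4: 4 XOR 7 = 3 < 4 — winning move (to 3).
  14: 14 XOR 7 = 9 < 14 — winning move (to 9).
  8: 8 XOR 7 = 15 ≥ 8 — no move.
That gives 3 winning moves.

3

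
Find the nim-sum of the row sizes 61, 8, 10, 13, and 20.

Write each in binary and XOR column by column:
  111101  (61)
  001000  (8)
  001010  (10)
  001101  (13)
  010100  (20)
  ------
  100110  (38)

38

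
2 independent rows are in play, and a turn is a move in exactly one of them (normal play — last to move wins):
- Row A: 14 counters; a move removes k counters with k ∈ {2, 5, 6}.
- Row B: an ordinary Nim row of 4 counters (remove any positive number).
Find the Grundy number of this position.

5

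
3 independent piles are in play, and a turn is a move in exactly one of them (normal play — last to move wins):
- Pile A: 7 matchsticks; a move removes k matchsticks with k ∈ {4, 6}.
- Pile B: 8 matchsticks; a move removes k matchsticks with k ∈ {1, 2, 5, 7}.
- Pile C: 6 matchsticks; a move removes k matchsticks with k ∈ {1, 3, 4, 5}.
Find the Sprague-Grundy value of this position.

Build the Grundy sequence for pile A with g(k) = mex{g(k−s) : s ∈ {4, 6}, s ≤ k}:
k:     0  1  2  3  4  5  6  7
g(k):  0  0  0  0  1  1  1  1
So g(7) = 1.
For pile B, compute g(0), g(1), … with moves {1, 2, 5, 7}:
k:     0  1  2  3  4  5  6  7  8
g(k):  0  1  2  0  1  2  0  1  2
So g(8) = 2.
For pile C, compute g(0), g(1), … with moves {1, 3, 4, 5}:
k:     0  1  2  3  4  5  6
g(k):  0  1  0  1  2  3  2
So g(6) = 2.
The value of a disjunctive sum is the nim-sum of the parts.
Combined value = 1 XOR 2 XOR 2 = 1.

1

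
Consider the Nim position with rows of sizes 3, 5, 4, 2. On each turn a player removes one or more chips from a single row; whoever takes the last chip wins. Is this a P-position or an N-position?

P-position

Compute the nim-sum pairwise:
3 ^ 5 = 6
6 ^ 4 = 2
2 ^ 2 = 0
The nim-sum is 0, so this is a P-position: the player to move is in a losing position under optimal play.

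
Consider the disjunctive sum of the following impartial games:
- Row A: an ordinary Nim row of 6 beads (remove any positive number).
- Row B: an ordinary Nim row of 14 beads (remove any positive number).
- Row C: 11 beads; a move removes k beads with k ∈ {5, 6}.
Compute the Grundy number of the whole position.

8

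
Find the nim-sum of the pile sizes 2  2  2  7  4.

Write each in binary and XOR column by column:
  010  (2)
  010  (2)
  010  (2)
  111  (7)
  100  (4)
  ---
  001  (1)

1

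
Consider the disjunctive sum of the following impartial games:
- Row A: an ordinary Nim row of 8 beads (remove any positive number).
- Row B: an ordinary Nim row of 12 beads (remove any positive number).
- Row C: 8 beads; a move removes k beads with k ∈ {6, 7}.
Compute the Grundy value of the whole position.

Row A is a plain Nim row of size 8, so its Grundy value is 8.
Row B is a plain Nim row of size 12, so its Grundy value is 12.
Grundy values for row C (subtraction set {6, 7}):
k:     0  1  2  3  4  5  6  7  8
g(k):  0  0  0  0  0  0  1  1  1
So g(8) = 1.
By the Sprague-Grundy theorem, the Grundy value of a sum of independent games is the XOR of the component values.
Combined value = 8 ⊕ 12 ⊕ 1 = 5.

5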